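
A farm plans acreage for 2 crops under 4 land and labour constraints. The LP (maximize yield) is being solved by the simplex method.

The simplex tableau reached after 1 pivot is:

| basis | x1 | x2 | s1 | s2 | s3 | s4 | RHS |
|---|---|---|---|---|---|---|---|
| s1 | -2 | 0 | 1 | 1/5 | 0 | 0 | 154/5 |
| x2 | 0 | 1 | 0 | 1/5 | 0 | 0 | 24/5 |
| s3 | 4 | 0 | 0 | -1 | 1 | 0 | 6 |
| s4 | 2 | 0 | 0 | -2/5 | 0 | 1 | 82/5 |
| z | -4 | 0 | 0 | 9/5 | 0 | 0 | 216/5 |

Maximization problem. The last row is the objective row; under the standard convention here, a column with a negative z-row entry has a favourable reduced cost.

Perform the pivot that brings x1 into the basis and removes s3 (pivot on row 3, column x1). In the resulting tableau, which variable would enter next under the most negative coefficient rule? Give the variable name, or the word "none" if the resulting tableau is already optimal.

Pivot element 4. New z-row = old z-row − (-4)·(row 3/4).
Updated z-row coefficients: x1: 0, x2: 0, s1: 0, s2: 4/5, s3: 1, s4: 0.
No coefficient is strictly negative; the tableau after this pivot is optimal.

none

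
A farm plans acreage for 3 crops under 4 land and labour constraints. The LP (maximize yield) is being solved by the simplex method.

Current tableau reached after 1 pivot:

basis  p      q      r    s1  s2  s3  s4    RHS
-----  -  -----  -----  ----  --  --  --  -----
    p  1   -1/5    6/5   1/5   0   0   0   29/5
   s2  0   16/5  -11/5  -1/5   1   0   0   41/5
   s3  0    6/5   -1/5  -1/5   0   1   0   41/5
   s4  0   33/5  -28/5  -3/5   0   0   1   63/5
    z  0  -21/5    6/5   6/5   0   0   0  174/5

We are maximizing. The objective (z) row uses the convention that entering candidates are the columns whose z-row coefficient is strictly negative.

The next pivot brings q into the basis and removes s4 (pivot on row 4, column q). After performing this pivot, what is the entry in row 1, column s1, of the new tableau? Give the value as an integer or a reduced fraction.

2/11

Pivot element is row 4, column q: 33/5.
Normalize row 4: new (row 4, s1) = (-3/5)/(33/5) = -1/11.
row 1 ← row 1 − (-1/5)·(new row 4): 1/5 − (-1/5)·(-1/11) = 2/11.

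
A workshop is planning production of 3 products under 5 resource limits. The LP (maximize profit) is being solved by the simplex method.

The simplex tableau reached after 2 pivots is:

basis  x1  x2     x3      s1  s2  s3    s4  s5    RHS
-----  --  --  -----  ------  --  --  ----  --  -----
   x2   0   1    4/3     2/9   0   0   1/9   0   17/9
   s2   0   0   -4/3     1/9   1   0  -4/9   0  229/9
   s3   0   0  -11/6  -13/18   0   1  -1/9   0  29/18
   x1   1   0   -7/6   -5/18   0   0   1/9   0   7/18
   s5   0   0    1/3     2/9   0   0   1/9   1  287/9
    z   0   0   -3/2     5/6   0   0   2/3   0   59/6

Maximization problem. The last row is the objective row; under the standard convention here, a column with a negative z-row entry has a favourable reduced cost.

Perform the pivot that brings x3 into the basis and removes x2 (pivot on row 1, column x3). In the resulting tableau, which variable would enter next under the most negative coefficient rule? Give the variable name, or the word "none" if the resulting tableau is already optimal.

Pivot element 4/3. New z-row = old z-row − (-3/2)·(row 1/(4/3)).
Updated z-row coefficients: x1: 0, x2: 9/8, x3: 0, s1: 13/12, s2: 0, s3: 0, s4: 19/24, s5: 0.
No coefficient is strictly negative; the tableau after this pivot is optimal.

none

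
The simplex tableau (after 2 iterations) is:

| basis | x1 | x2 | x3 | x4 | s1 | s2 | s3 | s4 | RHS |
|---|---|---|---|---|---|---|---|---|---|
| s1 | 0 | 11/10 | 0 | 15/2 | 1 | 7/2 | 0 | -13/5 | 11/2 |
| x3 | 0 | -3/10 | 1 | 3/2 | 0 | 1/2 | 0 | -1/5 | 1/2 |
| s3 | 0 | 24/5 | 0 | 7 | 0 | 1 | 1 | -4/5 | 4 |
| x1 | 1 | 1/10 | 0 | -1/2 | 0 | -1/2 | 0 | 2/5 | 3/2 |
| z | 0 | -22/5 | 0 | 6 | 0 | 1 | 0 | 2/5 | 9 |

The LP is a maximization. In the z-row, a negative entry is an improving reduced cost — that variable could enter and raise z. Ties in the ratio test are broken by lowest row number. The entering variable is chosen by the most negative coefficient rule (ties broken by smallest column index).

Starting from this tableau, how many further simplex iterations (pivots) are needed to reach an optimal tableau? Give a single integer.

2

pivot: x2 in, s3 out → z = 38/3
pivot: s4 in, x1 out → z = 69/5
No improving column remains; optimal.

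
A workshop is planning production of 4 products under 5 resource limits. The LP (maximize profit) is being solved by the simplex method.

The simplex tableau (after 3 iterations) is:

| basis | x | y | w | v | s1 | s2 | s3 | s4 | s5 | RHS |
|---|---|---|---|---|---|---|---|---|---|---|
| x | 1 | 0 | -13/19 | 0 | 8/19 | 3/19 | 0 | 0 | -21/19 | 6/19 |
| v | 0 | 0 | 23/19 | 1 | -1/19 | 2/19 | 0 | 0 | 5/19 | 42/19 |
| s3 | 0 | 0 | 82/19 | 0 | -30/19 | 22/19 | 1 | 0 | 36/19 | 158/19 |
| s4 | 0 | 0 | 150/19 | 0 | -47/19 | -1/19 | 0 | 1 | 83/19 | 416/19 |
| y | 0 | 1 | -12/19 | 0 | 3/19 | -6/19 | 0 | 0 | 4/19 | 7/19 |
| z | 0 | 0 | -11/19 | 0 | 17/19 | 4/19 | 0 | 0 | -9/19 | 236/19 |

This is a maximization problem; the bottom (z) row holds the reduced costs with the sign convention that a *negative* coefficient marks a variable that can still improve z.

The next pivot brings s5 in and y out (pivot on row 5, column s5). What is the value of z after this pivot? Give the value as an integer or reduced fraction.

53/4

Minimum ratio for s5: (7/19)/(4/19) = 7/4.
z changes by −(z-row coeff of s5)·ratio = −(-9/19)·(7/4) = 63/76.
New z = 236/19 + (63/76) = 53/4.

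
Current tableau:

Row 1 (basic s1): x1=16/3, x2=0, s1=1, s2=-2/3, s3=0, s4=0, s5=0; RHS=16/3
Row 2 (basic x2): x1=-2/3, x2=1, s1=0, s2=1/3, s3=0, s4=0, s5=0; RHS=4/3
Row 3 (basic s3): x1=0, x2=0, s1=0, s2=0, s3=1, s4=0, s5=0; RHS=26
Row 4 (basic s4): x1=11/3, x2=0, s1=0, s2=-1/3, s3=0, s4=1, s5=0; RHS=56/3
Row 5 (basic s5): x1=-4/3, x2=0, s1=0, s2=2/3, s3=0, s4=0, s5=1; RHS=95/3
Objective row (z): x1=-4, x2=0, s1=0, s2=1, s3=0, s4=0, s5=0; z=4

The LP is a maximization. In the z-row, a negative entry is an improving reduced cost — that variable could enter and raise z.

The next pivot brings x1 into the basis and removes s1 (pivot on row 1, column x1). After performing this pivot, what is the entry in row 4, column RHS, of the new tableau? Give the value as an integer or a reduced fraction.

Pivot element is row 1, column x1: 16/3.
Normalize row 1: new (row 1, RHS) = (16/3)/(16/3) = 1.
row 4 ← row 4 − (11/3)·(new row 1): 56/3 − (11/3)·1 = 15.

15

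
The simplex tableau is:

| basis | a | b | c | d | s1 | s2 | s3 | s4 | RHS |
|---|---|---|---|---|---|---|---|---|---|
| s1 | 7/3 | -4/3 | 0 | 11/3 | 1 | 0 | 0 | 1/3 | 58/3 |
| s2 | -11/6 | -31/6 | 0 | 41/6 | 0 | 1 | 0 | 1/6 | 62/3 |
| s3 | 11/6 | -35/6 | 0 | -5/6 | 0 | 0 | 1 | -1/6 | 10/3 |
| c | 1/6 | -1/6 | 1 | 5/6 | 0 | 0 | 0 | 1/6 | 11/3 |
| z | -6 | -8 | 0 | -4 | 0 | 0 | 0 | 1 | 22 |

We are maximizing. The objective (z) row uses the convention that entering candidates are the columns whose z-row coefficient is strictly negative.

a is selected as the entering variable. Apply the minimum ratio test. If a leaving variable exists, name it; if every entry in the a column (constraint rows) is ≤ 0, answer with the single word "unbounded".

s3

Ratios: row 1 (s1): (58/3)/(7/3) = 58/7; row 2 (s2): entry -11/6 ≤ 0, skip; row 3 (s3): (10/3)/(11/6) = 20/11; row 4 (c): (11/3)/(1/6) = 22.
Minimum ratio is in the s3 row, so s3 leaves.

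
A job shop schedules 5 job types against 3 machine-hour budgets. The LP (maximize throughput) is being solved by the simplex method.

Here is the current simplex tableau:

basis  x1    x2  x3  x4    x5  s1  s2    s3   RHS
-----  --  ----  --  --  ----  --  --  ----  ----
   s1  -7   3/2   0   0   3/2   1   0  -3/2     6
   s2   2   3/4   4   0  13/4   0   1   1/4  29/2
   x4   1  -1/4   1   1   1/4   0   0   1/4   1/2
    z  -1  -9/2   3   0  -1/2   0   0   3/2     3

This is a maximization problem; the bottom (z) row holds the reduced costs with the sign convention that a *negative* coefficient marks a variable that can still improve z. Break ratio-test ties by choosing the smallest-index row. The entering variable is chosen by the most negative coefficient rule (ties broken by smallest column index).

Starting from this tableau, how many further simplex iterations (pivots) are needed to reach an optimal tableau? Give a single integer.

pivot: x2 in, s1 out → z = 21
pivot: x1 in, s2 out → z = 67
No improving column remains; optimal.

2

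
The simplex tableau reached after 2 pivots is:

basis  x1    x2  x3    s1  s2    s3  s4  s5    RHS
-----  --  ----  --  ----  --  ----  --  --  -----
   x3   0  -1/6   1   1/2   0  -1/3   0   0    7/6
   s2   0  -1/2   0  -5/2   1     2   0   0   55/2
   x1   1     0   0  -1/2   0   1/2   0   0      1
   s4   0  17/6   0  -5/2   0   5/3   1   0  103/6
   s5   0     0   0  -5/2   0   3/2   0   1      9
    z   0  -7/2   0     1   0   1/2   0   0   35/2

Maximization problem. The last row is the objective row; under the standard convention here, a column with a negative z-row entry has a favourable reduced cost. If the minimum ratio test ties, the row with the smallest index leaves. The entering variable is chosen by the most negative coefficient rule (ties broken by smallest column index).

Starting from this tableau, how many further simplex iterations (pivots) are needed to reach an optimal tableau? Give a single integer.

pivot: x2 in, s4 out → z = 658/17
pivot: s1 in, x3 out → z = 619/12
No improving column remains; optimal.

2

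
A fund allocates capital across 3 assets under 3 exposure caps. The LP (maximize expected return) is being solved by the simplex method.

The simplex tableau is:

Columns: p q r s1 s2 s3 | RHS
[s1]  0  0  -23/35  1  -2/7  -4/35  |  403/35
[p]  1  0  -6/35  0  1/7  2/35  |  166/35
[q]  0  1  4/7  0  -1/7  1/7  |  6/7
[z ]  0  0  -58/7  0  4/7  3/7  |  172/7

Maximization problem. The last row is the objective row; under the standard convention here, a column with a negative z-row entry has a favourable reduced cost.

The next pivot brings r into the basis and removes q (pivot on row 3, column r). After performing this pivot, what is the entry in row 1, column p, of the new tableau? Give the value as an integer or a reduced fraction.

Pivot element is row 3, column r: 4/7.
Normalize row 3: new (row 3, p) = 0/(4/7) = 0.
row 1 ← row 1 − (-23/35)·(new row 3): 0 − (-23/35)·0 = 0.

0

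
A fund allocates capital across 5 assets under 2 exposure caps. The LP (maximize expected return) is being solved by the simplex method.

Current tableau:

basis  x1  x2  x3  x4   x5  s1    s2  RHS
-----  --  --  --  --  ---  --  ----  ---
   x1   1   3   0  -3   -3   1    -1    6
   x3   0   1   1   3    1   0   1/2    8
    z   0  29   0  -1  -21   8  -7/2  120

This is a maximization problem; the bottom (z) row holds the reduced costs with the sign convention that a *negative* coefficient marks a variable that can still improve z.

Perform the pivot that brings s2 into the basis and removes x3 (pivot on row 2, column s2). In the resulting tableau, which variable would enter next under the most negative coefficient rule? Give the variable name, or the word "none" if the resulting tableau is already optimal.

Pivot element 1/2. New z-row = old z-row − (-7/2)·(row 2/(1/2)).
Updated z-row coefficients: x1: 0, x2: 36, x3: 7, x4: 20, x5: -14, s1: 8, s2: 0.
The most negative is -14 in column x5, so x5 would enter next.

x5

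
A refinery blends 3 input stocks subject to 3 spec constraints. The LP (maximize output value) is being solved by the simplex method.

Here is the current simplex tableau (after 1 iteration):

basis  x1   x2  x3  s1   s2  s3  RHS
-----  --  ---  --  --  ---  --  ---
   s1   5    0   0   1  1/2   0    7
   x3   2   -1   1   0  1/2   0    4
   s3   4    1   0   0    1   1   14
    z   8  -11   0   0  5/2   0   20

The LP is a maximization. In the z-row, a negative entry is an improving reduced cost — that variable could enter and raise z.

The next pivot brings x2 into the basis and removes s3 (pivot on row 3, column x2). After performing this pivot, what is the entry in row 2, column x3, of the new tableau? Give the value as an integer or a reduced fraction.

Pivot element is row 3, column x2: 1.
Normalize row 3: new (row 3, x3) = 0/1 = 0.
row 2 ← row 2 − (-1)·(new row 3): 1 − (-1)·0 = 1.

1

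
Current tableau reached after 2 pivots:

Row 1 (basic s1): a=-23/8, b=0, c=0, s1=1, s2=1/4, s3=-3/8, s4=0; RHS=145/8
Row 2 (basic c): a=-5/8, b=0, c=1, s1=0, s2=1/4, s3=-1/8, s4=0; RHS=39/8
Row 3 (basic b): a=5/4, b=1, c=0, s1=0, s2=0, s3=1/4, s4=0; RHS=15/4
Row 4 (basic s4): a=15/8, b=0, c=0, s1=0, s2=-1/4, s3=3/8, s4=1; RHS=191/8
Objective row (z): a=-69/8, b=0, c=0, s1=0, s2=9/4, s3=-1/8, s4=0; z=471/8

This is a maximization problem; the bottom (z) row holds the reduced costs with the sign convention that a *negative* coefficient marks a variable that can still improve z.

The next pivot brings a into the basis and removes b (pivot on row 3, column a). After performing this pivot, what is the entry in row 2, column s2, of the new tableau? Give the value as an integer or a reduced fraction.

Pivot element is row 3, column a: 5/4.
Normalize row 3: new (row 3, s2) = 0/(5/4) = 0.
row 2 ← row 2 − (-5/8)·(new row 3): 1/4 − (-5/8)·0 = 1/4.

1/4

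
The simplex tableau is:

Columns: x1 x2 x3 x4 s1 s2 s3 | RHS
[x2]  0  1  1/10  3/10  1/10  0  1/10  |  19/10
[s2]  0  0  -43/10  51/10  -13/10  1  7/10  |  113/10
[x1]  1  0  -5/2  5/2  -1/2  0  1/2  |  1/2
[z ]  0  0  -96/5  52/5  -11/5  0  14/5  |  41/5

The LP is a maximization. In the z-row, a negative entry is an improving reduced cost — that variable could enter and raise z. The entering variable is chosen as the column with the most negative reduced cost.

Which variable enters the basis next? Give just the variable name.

Objective-row coefficients: x1: 0, x2: 0, x3: -96/5, x4: 52/5, s1: -11/5, s2: 0, s3: 14/5.
The most negative is -96/5 in column x3, so x3 enters.

x3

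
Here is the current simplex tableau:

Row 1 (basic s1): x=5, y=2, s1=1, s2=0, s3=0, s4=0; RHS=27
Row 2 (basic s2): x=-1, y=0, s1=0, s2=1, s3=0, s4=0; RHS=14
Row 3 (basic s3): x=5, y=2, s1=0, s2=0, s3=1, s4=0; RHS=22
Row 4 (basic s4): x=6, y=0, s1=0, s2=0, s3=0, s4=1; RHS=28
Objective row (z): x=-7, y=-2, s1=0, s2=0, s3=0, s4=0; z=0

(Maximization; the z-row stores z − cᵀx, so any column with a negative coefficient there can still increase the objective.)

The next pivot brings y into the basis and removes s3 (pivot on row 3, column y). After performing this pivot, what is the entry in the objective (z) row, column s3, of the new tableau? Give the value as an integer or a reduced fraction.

1

Pivot element is row 3, column y: 2.
Normalize row 3: new (row 3, s3) = 1/2 = 1/2.
z-row ← z-row − (-2)·(new row 3): 0 − (-2)·(1/2) = 1.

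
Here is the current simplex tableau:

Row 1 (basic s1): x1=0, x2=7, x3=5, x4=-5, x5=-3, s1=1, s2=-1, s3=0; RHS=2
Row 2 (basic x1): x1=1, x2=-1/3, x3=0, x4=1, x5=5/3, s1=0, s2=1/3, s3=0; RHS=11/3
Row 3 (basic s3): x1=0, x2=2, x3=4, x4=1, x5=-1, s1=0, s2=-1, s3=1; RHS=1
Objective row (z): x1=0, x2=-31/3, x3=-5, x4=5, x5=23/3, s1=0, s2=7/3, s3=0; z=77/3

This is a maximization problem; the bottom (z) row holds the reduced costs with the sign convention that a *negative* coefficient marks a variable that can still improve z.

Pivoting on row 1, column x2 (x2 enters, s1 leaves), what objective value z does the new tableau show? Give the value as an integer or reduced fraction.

Minimum ratio for x2: 2/7 = 2/7.
z changes by −(z-row coeff of x2)·ratio = −(-31/3)·(2/7) = 62/21.
New z = 77/3 + (62/21) = 601/21.

601/21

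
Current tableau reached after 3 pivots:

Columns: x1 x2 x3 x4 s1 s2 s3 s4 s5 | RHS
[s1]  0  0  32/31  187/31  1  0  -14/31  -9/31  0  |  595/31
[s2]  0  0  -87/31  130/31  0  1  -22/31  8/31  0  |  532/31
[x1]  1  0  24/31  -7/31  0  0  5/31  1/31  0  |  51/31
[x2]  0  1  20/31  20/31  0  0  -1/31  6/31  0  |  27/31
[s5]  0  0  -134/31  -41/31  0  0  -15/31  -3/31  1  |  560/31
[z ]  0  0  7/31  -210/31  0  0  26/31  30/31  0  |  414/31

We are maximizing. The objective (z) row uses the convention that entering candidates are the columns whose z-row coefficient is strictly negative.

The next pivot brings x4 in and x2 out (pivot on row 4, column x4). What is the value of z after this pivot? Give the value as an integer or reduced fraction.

Minimum ratio for x4: (27/31)/(20/31) = 27/20.
z changes by −(z-row coeff of x4)·ratio = −(-210/31)·(27/20) = 567/62.
New z = 414/31 + (567/62) = 45/2.

45/2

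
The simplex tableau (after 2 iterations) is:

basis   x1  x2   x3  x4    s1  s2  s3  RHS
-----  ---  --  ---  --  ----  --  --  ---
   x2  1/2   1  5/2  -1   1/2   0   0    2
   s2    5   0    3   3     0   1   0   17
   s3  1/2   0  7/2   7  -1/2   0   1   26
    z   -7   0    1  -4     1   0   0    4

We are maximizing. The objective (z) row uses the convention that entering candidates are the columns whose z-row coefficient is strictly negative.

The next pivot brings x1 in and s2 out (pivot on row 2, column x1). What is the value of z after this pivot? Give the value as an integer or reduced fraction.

Minimum ratio for x1: 17/5 = 17/5.
z changes by −(z-row coeff of x1)·ratio = −(-7)·(17/5) = 119/5.
New z = 4 + (119/5) = 139/5.

139/5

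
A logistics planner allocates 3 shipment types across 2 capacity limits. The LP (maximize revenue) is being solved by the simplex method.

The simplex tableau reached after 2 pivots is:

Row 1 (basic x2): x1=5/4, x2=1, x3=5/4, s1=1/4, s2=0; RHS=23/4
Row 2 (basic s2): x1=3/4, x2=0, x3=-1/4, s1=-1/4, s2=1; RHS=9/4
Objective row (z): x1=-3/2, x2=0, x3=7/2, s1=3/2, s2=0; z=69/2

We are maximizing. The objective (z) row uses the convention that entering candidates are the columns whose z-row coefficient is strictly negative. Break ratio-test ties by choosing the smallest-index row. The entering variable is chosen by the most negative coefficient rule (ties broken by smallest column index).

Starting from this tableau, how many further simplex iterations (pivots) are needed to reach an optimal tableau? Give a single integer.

1

pivot: x1 in, s2 out → z = 39
No improving column remains; optimal.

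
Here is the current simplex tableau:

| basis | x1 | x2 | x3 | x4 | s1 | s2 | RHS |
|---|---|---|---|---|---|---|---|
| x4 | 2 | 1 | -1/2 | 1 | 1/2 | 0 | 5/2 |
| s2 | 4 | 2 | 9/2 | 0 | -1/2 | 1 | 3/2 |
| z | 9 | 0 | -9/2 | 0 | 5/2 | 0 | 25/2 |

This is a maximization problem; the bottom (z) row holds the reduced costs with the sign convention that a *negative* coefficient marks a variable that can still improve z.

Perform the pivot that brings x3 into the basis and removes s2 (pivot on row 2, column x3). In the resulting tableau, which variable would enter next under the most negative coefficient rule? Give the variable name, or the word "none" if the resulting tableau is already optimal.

Pivot element 9/2. New z-row = old z-row − (-9/2)·(row 2/(9/2)).
Updated z-row coefficients: x1: 13, x2: 2, x3: 0, x4: 0, s1: 2, s2: 1.
No coefficient is strictly negative; the tableau after this pivot is optimal.

none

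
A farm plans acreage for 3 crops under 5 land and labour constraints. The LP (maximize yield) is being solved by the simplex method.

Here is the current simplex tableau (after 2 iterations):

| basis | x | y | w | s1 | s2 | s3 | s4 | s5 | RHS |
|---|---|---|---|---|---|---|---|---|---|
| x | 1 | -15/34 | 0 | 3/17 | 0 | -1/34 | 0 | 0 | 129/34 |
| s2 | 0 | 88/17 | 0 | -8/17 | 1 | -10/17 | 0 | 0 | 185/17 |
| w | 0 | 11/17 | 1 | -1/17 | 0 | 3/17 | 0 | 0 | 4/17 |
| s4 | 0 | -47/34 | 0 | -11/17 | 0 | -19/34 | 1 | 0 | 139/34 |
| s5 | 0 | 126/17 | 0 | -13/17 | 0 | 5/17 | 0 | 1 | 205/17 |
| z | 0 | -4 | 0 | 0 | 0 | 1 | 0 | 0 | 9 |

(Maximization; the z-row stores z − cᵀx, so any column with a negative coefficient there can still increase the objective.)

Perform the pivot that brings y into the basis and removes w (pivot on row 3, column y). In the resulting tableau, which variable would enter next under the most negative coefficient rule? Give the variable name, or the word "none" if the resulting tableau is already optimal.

s1

Pivot element 11/17. New z-row = old z-row − (-4)·(row 3/(11/17)).
Updated z-row coefficients: x: 0, y: 0, w: 68/11, s1: -4/11, s2: 0, s3: 23/11, s4: 0, s5: 0.
The most negative is -4/11 in column s1, so s1 would enter next.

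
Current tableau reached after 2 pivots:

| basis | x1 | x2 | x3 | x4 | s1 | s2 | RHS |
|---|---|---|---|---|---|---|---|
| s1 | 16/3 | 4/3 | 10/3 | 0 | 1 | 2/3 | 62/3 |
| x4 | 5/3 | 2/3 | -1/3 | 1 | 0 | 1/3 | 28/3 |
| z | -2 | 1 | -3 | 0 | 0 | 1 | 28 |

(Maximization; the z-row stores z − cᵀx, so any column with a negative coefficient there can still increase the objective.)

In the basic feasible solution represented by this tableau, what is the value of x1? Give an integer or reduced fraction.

0

x1 is nonbasic (not in the basis column), so its value in the current BFS is 0.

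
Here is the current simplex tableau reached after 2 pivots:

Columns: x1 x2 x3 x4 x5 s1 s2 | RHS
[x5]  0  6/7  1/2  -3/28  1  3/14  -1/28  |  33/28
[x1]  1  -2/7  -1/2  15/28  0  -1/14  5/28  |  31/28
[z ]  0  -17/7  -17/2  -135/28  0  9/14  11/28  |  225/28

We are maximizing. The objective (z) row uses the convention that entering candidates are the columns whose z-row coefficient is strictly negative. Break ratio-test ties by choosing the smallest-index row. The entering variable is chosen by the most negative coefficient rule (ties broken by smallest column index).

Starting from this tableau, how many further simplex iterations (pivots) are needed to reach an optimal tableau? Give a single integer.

2

pivot: x3 in, x5 out → z = 393/14
pivot: x4 in, x1 out → z = 127/2
No improving column remains; optimal.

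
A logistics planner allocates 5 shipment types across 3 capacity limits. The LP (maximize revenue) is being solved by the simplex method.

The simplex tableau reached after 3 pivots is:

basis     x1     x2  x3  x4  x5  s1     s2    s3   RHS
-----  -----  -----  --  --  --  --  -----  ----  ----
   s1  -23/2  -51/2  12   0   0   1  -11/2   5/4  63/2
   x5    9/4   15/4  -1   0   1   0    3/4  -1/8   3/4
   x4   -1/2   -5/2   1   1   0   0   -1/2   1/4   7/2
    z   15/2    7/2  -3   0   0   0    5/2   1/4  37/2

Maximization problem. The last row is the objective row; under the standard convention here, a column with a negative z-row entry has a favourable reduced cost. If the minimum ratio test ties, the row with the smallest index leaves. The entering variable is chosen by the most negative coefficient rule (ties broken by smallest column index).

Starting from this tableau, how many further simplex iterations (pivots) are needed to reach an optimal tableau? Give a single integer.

2

pivot: x3 in, s1 out → z = 211/8
pivot: x2 in, x5 out → z = 841/26
No improving column remains; optimal.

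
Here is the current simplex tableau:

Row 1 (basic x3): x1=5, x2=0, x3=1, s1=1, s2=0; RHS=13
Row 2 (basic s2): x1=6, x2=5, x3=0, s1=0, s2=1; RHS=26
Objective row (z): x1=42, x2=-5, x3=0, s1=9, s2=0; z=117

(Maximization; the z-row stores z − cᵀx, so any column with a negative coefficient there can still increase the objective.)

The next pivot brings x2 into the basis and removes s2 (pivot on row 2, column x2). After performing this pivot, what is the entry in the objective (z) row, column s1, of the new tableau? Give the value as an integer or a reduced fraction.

9

Pivot element is row 2, column x2: 5.
Normalize row 2: new (row 2, s1) = 0/5 = 0.
z-row ← z-row − (-5)·(new row 2): 9 − (-5)·0 = 9.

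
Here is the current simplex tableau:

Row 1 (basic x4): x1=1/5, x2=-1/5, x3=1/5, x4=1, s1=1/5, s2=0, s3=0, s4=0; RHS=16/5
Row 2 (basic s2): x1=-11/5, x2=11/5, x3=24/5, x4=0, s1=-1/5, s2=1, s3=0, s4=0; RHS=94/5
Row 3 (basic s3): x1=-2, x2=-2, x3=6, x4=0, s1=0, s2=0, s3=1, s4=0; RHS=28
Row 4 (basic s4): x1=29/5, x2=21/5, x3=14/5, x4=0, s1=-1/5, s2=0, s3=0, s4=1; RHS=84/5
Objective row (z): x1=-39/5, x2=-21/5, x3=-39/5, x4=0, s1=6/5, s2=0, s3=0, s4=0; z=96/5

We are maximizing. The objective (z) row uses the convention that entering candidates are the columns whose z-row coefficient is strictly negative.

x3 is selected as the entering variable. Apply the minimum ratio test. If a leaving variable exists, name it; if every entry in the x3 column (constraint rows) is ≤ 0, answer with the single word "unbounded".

s2

Ratios: row 1 (x4): (16/5)/(1/5) = 16; row 2 (s2): (94/5)/(24/5) = 47/12; row 3 (s3): 28/6 = 14/3; row 4 (s4): (84/5)/(14/5) = 6.
Minimum ratio is in the s2 row, so s2 leaves.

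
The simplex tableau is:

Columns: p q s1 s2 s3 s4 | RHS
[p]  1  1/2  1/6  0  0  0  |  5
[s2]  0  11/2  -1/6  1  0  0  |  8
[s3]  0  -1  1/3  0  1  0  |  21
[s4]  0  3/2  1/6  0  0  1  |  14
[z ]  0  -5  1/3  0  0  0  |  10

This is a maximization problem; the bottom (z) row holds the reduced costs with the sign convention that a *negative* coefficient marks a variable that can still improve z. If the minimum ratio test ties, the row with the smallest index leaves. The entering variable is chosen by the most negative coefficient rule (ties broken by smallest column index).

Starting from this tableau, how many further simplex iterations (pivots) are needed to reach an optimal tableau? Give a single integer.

1

pivot: q in, s2 out → z = 190/11
No improving column remains; optimal.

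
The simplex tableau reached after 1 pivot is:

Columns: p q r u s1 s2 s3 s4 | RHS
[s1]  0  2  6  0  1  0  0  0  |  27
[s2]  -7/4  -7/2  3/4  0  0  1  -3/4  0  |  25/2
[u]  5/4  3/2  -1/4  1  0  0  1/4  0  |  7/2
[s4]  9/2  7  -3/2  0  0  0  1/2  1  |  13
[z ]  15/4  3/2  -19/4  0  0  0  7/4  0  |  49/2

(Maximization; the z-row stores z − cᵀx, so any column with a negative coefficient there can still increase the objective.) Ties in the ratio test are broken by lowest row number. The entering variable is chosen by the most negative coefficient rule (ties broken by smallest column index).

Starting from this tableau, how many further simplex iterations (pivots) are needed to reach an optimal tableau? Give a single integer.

pivot: r in, s1 out → z = 367/8
No improving column remains; optimal.

1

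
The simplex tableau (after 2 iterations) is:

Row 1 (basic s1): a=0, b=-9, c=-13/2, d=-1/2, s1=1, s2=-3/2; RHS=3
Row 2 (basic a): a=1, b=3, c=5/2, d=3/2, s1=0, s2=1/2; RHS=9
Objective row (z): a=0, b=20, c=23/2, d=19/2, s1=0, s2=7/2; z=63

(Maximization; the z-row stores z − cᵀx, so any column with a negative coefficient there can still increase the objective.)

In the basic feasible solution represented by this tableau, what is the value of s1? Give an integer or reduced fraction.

3

s1 is basic (row 1); its value is the RHS of that row: 3.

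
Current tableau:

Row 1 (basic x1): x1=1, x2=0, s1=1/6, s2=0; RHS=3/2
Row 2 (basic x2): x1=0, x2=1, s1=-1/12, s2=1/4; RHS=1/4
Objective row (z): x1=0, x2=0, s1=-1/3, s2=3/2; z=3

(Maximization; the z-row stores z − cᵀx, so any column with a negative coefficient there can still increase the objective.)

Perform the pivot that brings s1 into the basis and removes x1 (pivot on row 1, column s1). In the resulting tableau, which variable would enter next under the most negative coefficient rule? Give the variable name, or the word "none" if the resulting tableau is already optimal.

Pivot element 1/6. New z-row = old z-row − (-1/3)·(row 1/(1/6)).
Updated z-row coefficients: x1: 2, x2: 0, s1: 0, s2: 3/2.
No coefficient is strictly negative; the tableau after this pivot is optimal.

none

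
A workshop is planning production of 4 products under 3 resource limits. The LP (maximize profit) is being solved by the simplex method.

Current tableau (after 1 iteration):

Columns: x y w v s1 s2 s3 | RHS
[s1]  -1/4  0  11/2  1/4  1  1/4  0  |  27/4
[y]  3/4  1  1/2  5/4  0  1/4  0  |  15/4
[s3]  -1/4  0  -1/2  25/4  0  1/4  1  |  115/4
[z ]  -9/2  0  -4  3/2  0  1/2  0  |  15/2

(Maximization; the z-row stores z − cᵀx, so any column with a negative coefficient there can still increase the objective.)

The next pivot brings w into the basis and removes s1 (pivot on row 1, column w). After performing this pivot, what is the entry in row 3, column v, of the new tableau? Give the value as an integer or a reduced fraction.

69/11

Pivot element is row 1, column w: 11/2.
Normalize row 1: new (row 1, v) = (1/4)/(11/2) = 1/22.
row 3 ← row 3 − (-1/2)·(new row 1): 25/4 − (-1/2)·(1/22) = 69/11.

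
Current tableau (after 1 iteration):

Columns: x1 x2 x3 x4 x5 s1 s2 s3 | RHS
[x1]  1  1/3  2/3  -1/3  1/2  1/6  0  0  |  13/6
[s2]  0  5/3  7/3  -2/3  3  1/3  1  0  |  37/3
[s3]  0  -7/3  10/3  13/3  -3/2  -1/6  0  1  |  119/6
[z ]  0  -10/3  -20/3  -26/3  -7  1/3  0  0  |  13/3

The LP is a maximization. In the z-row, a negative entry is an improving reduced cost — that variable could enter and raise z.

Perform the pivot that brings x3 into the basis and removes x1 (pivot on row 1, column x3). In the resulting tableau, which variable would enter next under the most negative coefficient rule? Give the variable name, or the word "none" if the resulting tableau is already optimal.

x4

Pivot element 2/3. New z-row = old z-row − (-20/3)·(row 1/(2/3)).
Updated z-row coefficients: x1: 10, x2: 0, x3: 0, x4: -12, x5: -2, s1: 2, s2: 0, s3: 0.
The most negative is -12 in column x4, so x4 would enter next.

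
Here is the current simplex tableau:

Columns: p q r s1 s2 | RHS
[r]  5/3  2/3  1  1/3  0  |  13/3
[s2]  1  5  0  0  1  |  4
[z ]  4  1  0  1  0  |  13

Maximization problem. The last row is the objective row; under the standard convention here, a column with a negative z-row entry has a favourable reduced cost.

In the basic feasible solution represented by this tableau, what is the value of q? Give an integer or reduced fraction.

q is nonbasic (not in the basis column), so its value in the current BFS is 0.

0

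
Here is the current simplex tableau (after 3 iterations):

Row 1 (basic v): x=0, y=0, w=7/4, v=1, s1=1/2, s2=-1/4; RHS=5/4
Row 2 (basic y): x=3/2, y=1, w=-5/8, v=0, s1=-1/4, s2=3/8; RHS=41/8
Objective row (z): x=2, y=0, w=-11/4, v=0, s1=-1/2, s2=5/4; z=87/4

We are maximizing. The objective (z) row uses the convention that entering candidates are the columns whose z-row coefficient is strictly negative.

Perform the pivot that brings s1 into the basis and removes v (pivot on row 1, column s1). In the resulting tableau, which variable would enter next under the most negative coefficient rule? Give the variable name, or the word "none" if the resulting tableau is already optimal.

Pivot element 1/2. New z-row = old z-row − (-1/2)·(row 1/(1/2)).
Updated z-row coefficients: x: 2, y: 0, w: -1, v: 1, s1: 0, s2: 1.
The most negative is -1 in column w, so w would enter next.

w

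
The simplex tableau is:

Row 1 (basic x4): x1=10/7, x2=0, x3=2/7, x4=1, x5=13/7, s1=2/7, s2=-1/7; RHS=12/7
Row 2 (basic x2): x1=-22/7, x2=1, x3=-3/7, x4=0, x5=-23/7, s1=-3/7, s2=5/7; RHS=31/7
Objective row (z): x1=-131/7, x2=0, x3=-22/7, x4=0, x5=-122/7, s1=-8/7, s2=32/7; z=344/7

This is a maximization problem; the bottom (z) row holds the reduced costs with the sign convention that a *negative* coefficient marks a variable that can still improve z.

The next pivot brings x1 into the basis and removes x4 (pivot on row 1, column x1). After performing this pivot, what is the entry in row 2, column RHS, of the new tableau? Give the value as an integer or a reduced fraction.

Pivot element is row 1, column x1: 10/7.
Normalize row 1: new (row 1, RHS) = (12/7)/(10/7) = 6/5.
row 2 ← row 2 − (-22/7)·(new row 1): 31/7 − (-22/7)·(6/5) = 41/5.

41/5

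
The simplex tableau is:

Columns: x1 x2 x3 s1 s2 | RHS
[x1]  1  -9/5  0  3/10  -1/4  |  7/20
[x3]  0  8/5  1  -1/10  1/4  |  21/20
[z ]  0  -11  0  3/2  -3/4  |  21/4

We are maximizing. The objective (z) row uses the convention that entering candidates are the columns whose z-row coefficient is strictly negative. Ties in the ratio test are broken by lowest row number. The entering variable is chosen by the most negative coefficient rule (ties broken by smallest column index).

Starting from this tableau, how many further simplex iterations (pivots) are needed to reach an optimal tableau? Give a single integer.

pivot: x2 in, x3 out → z = 399/32
No improving column remains; optimal.

1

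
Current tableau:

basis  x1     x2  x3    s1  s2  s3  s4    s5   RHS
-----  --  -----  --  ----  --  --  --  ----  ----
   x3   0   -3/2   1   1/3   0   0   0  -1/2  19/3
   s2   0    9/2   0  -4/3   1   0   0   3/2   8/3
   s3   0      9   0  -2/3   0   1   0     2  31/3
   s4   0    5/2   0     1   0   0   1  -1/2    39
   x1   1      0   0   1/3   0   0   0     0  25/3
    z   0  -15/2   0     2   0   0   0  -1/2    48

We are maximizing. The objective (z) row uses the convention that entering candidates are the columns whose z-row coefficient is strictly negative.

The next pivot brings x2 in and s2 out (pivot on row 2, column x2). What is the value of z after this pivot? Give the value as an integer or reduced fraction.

472/9

Minimum ratio for x2: (8/3)/(9/2) = 16/27.
z changes by −(z-row coeff of x2)·ratio = −(-15/2)·(16/27) = 40/9.
New z = 48 + (40/9) = 472/9.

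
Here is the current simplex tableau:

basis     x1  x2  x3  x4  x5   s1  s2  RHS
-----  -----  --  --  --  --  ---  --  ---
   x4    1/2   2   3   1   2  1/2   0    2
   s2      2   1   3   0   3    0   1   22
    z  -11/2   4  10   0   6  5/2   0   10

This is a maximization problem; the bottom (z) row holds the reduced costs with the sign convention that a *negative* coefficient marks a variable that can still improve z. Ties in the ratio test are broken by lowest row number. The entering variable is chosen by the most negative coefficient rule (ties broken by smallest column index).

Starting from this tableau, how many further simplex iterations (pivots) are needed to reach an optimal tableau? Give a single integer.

1

pivot: x1 in, x4 out → z = 32
No improving column remains; optimal.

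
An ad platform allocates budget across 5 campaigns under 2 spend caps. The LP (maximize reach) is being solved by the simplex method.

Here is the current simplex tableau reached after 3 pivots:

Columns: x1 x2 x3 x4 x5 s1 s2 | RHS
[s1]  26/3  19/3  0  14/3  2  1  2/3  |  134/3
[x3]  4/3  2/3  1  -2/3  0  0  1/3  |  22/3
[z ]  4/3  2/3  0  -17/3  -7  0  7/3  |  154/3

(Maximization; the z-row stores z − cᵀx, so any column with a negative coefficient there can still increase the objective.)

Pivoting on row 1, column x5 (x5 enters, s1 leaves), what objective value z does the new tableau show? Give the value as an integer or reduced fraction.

Minimum ratio for x5: (134/3)/2 = 67/3.
z changes by −(z-row coeff of x5)·ratio = −(-7)·(67/3) = 469/3.
New z = 154/3 + (469/3) = 623/3.

623/3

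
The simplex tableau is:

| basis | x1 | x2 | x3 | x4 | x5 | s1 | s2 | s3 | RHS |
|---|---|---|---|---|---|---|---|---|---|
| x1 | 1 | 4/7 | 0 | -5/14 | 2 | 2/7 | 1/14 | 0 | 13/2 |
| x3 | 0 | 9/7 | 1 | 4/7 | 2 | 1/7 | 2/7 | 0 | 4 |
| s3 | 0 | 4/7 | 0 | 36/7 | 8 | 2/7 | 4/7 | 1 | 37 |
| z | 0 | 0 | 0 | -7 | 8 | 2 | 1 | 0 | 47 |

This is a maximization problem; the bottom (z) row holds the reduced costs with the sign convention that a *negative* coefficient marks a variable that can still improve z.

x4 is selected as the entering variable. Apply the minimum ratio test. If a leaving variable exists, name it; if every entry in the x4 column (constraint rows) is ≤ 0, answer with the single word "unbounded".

x3

Ratios: row 1 (x1): entry -5/14 ≤ 0, skip; row 2 (x3): 4/(4/7) = 7; row 3 (s3): 37/(36/7) = 259/36.
Minimum ratio is in the x3 row, so x3 leaves.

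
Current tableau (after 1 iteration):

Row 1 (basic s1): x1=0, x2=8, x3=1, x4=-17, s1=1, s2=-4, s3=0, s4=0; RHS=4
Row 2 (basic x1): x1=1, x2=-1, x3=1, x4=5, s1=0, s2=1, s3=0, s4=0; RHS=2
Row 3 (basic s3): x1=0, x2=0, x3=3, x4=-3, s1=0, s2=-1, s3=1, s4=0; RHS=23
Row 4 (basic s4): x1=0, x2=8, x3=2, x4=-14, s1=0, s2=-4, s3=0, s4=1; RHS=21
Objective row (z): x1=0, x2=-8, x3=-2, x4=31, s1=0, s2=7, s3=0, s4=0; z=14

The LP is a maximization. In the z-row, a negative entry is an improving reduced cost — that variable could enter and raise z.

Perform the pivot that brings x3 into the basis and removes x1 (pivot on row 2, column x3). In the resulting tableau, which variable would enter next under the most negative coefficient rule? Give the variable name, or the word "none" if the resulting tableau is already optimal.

x2

Pivot element 1. New z-row = old z-row − (-2)·(row 2/1).
Updated z-row coefficients: x1: 2, x2: -10, x3: 0, x4: 41, s1: 0, s2: 9, s3: 0, s4: 0.
The most negative is -10 in column x2, so x2 would enter next.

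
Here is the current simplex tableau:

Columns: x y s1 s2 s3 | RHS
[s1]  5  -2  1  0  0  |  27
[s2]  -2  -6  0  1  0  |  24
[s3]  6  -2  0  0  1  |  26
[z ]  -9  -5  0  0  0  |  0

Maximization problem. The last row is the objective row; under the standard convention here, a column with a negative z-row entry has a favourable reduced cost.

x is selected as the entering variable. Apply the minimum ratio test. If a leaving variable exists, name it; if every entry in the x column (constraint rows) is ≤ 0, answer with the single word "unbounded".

s3

Ratios: row 1 (s1): 27/5 = 27/5; row 2 (s2): entry -2 ≤ 0, skip; row 3 (s3): 26/6 = 13/3.
Minimum ratio is in the s3 row, so s3 leaves.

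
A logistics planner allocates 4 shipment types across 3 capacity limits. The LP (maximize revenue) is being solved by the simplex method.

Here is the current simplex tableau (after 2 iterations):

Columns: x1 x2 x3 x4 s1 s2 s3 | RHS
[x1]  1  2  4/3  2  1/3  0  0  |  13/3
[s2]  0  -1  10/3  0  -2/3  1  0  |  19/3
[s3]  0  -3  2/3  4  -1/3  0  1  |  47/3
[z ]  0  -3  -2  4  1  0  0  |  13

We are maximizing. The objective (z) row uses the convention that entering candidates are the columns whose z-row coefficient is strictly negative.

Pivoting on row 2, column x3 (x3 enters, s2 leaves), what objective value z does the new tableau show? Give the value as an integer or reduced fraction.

Minimum ratio for x3: (19/3)/(10/3) = 19/10.
z changes by −(z-row coeff of x3)·ratio = −(-2)·(19/10) = 19/5.
New z = 13 + (19/5) = 84/5.

84/5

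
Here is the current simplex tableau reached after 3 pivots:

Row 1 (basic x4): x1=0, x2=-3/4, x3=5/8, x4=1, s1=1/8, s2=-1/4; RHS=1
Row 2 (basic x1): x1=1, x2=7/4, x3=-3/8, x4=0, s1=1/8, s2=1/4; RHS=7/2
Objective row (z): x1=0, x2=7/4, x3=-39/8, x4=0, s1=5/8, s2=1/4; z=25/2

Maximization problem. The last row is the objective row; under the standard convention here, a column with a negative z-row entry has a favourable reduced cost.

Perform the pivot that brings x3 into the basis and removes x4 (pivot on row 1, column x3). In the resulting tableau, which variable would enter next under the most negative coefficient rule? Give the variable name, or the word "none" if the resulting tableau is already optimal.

Pivot element 5/8. New z-row = old z-row − (-39/8)·(row 1/(5/8)).
Updated z-row coefficients: x1: 0, x2: -41/10, x3: 0, x4: 39/5, s1: 8/5, s2: -17/10.
The most negative is -41/10 in column x2, so x2 would enter next.

x2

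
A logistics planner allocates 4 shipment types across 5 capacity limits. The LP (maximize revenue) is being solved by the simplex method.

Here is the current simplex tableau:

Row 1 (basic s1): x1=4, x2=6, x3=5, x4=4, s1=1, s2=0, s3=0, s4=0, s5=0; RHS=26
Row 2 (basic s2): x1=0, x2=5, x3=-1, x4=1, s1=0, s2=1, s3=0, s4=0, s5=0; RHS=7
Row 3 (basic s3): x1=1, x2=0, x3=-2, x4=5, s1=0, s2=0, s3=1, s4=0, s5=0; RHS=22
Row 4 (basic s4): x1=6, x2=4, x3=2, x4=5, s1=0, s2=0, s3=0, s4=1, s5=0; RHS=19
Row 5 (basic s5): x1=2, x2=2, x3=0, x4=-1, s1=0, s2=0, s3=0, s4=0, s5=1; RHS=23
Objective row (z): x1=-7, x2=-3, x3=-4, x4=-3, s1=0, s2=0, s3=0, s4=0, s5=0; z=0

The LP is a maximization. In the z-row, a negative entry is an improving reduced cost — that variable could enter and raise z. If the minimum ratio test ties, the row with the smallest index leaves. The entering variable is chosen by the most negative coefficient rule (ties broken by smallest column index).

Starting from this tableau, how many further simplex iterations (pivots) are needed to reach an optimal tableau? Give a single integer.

2

pivot: x1 in, s4 out → z = 133/6
pivot: x3 in, s1 out → z = 621/22
No improving column remains; optimal.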